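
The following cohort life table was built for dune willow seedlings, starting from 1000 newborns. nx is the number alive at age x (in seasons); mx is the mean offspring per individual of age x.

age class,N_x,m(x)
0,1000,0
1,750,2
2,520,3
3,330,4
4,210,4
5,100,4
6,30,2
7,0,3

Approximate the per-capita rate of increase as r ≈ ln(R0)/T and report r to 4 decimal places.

0.6899

lx = nx/n0 = nx/1000: 1, 0.75, 0.52, 0.33, 0.21, 0.1, 0.03, 0
R0 = Σ lx·mx = 0 + 1.5 + 1.56 + 1.32 + 0.84 + 0.4 + 0.06 + 0 = 5.68
Σ x·lx·mx = 14.3; T = 14.3/5.68 = 2.51761…
r ≈ ln(R0)/T = ln(5.68)/2.51761… = 0.689922… → 0.6899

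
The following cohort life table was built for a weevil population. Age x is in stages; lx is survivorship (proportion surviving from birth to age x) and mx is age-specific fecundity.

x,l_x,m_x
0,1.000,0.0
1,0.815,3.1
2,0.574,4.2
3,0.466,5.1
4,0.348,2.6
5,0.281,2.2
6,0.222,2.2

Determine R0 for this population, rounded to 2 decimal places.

lx·mx by age: 0, 2.5265, 2.4108, 2.3766, 0.9048, 0.6182, 0.4884
R0 = Σ lx·mx = 9.3253 → 9.33

9.33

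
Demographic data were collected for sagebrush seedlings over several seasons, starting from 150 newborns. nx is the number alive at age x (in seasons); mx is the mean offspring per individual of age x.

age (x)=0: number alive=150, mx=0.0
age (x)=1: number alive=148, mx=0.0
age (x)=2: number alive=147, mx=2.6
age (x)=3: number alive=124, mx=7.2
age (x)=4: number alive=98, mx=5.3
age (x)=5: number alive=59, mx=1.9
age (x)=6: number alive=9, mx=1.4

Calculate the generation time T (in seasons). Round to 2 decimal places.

lx = nx/n0 = nx/150: 1, 0.98667…, 0.98, 0.82667…, 0.65333…, 0.39333…, 0.06
lx·mx: 0, 0, 2.548, 5.952…, 3.462667…, 0.747333…, 0.084 → R0 = 12.794…
x·lx·mx: 0, 0, 5.096, 17.856…, 13.850667…, 3.736667…, 0.504 → Σ = 41.043333…
T = 41.043333… / 12.794… = 3.208014… → 3.21

3.21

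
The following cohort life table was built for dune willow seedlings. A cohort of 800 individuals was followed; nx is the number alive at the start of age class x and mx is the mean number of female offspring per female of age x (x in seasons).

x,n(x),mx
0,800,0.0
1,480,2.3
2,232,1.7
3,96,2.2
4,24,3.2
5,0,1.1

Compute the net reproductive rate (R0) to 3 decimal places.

2.233

lx = nx/n0 = nx/800: 1, 0.6, 0.29, 0.12, 0.03, 0
lx·mx by age: 0, 1.38, 0.493, 0.264, 0.096, 0
R0 = Σ lx·mx = 2.233 → 2.233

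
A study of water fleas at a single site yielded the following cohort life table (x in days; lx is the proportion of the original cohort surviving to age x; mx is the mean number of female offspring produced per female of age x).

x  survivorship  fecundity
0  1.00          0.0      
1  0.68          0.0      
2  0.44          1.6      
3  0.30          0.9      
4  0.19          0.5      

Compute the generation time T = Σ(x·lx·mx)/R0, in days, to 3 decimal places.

2.430

lx·mx: 0, 0, 0.704, 0.27, 0.095 → R0 = 1.069
x·lx·mx: 0, 0, 1.408, 0.81, 0.38 → Σ = 2.598
T = 2.598 / 1.069 = 2.430309… → 2.430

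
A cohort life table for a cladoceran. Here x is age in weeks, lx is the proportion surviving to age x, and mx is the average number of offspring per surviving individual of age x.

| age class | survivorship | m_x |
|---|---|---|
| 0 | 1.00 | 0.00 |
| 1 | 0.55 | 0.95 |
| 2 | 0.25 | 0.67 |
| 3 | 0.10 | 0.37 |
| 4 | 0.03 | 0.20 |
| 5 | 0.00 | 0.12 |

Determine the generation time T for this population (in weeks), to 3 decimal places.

1.354

lx·mx: 0, 0.5225, 0.1675, 0.037, 0.006, 0 → R0 = 0.733
x·lx·mx: 0, 0.5225, 0.335, 0.111, 0.024, 0 → Σ = 0.9925
T = 0.9925 / 0.733 = 1.354025… → 1.354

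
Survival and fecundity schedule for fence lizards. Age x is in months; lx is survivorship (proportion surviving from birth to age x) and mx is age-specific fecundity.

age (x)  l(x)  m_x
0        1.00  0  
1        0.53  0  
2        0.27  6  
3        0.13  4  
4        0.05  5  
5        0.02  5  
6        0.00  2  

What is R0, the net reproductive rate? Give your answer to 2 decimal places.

lx·mx by age: 0, 0, 1.62, 0.52, 0.25, 0.1, 0
R0 = Σ lx·mx = 2.49 → 2.49

2.49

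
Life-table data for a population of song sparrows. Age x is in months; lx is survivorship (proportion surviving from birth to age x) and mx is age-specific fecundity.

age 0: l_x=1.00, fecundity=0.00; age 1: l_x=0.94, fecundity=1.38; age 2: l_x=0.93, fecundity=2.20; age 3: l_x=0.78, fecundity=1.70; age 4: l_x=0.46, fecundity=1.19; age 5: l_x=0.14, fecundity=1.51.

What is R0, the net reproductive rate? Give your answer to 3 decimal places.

5.428

lx·mx by age: 0, 1.2972, 2.046, 1.326, 0.5474, 0.2114
R0 = Σ lx·mx = 5.428 → 5.428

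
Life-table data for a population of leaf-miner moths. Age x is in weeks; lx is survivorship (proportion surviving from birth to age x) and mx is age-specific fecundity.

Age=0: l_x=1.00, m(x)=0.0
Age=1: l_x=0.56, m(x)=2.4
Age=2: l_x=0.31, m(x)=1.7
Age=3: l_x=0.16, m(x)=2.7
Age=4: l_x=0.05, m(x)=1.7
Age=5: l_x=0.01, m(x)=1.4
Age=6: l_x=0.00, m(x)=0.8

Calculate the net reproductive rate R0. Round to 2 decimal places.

2.40

lx·mx by age: 0, 1.344, 0.527, 0.432, 0.085, 0.014, 0
R0 = Σ lx·mx = 2.402 → 2.40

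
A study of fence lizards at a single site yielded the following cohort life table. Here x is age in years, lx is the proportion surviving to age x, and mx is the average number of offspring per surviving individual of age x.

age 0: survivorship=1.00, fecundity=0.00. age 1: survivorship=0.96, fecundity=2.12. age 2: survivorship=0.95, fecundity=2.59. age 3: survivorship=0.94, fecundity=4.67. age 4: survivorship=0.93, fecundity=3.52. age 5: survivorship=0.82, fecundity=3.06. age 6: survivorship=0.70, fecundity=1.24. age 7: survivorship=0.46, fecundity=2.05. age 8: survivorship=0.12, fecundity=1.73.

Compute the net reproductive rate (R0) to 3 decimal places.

lx·mx by age: 0, 2.0352, 2.4605, 4.3898, 3.2736, 2.5092, 0.868, 0.943, 0.2076
R0 = Σ lx·mx = 16.6869 → 16.687

16.687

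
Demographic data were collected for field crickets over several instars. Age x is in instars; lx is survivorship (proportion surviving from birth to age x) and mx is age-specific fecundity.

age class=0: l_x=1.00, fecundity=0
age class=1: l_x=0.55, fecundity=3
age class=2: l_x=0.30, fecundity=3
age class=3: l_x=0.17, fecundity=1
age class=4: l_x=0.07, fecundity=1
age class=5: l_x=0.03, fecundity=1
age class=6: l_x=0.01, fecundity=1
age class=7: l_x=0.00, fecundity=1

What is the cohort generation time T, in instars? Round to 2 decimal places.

lx·mx: 0, 1.65, 0.9, 0.17, 0.07, 0.03, 0.01, 0 → R0 = 2.83
x·lx·mx: 0, 1.65, 1.8, 0.51, 0.28, 0.15, 0.06, 0 → Σ = 4.45
T = 4.45 / 2.83 = 1.572438… → 1.57

1.57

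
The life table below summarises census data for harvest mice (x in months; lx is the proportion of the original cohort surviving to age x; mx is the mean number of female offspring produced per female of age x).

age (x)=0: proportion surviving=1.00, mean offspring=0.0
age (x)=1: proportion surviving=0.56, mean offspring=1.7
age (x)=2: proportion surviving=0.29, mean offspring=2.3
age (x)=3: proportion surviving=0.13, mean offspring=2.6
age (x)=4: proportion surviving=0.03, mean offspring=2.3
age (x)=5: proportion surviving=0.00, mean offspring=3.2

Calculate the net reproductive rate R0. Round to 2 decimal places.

2.03

lx·mx by age: 0, 0.952, 0.667, 0.338, 0.069, 0
R0 = Σ lx·mx = 2.026 → 2.03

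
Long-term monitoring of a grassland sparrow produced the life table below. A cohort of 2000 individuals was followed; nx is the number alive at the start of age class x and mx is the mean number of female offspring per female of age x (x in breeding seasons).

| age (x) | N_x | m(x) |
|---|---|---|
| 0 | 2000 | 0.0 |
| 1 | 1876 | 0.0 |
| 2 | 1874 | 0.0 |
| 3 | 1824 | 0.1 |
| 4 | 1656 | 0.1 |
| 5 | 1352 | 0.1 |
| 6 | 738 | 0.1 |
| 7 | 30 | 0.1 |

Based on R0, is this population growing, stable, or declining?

lx = nx/n0 = nx/2000: 1, 0.938, 0.937, 0.912, 0.828, 0.676, 0.369, 0.015
R0 = Σ lx·mx = 0 + 0 + 0 + 0.0912 + 0.0828 + 0.0676 + 0.0369 + 0.0015 = 0.28
R0 < 1, so the population is declining.

declining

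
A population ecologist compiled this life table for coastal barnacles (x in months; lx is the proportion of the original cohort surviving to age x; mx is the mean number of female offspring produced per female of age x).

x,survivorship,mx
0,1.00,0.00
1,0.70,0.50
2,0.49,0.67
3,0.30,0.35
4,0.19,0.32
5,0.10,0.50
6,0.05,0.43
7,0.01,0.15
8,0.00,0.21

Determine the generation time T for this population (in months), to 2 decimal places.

lx·mx: 0, 0.35, 0.3283, 0.105, 0.0608, 0.05, 0.0215, 0.0015, 0 → R0 = 0.9171
x·lx·mx: 0, 0.35, 0.6566, 0.315, 0.2432, 0.25, 0.129, 0.0105, 0 → Σ = 1.9543
T = 1.9543 / 0.9171 = 2.130956… → 2.13

2.13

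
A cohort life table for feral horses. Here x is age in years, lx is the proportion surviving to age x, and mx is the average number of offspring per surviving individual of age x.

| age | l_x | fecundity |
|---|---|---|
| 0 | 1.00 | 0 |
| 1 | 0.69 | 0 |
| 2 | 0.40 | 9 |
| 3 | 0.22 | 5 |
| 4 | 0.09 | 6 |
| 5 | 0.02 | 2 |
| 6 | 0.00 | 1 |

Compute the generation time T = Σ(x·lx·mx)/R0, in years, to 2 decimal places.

2.44

lx·mx: 0, 0, 3.6, 1.1, 0.54, 0.04, 0 → R0 = 5.28
x·lx·mx: 0, 0, 7.2, 3.3, 2.16, 0.2, 0 → Σ = 12.86
T = 12.86 / 5.28 = 2.435606… → 2.44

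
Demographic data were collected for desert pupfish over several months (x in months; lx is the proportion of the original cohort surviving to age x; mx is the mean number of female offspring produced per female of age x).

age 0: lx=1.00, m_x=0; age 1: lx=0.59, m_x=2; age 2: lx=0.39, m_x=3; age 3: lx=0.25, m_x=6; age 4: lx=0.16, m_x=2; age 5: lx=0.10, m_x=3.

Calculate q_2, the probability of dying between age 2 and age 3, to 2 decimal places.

0.36

q_2 = (l_2 − l_3) / l_2 = (0.39 − 0.25) / 0.39
     = 0.14 / 0.39 = 0.358974… → 0.36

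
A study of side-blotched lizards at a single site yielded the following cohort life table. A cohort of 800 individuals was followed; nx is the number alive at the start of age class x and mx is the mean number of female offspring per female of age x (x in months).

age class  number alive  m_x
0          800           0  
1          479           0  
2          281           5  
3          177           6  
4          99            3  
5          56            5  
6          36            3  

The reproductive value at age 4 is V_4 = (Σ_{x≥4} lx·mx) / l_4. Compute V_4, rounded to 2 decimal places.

lx = nx/n0 = nx/800: 1, 0.59875, 0.35125, 0.22125, 0.12375, 0.07, 0.045
lx·mx for x ≥ 4: 0.37125, 0.35, 0.135 → sum = 0.85625
V_4 = 0.85625 / l_4 = 0.85625 / 0.12375 = 6.919192… → 6.92

6.92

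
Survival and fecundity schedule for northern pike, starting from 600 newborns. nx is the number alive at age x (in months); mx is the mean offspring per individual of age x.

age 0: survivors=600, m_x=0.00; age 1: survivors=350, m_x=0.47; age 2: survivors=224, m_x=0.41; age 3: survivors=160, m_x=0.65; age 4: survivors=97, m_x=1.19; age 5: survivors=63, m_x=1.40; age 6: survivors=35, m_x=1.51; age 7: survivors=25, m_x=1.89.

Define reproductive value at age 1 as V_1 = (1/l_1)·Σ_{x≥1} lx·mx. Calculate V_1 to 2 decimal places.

lx = nx/n0 = nx/600: 1, 0.58333…, 0.37333…, 0.26667…, 0.16167…, 0.105, 0.05833…, 0.04167…
lx·mx for x ≥ 1: 0.274167…, 0.153067…, 0.173333…, 0.192383…, 0.147, 0.088083…, 0.07875… → sum = 1.106783…
V_1 = 1.106783… / l_1 = 1.106783… / 0.583333… = 1.897343… → 1.90

1.90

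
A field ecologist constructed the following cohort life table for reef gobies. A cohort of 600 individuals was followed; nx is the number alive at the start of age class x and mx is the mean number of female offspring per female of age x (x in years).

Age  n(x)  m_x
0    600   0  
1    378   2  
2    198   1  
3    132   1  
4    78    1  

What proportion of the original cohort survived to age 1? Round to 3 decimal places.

l_1 = n_1/n_0 = 378/600 = 0.63 → 0.630

0.630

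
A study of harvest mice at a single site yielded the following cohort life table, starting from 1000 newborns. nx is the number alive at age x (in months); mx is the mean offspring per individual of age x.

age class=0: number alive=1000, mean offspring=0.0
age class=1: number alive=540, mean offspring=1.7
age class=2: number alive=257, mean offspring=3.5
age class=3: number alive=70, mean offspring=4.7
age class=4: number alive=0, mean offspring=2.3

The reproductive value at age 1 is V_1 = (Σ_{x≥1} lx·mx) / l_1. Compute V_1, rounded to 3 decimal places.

3.975

lx = nx/n0 = nx/1000: 1, 0.54, 0.257, 0.07, 0
lx·mx for x ≥ 1: 0.918, 0.8995, 0.329, 0 → sum = 2.1465
V_1 = 2.1465 / l_1 = 2.1465 / 0.54 = 3.975 → 3.975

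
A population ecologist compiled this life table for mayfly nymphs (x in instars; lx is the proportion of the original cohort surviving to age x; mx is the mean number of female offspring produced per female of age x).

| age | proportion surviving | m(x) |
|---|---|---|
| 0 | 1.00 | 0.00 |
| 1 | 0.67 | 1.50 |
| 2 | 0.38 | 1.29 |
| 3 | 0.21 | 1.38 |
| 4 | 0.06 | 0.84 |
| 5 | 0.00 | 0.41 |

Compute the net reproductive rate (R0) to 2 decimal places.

1.84

lx·mx by age: 0, 1.005, 0.4902, 0.2898, 0.0504, 0
R0 = Σ lx·mx = 1.8354 → 1.84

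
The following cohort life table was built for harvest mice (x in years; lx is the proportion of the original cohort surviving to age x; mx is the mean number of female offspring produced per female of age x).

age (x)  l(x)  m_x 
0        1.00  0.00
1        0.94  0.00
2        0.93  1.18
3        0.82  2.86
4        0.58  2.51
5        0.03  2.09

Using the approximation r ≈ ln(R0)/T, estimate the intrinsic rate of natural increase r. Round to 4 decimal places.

R0 = Σ lx·mx = 0 + 0 + 1.0974 + 2.3452 + 1.4558 + 0.0627 = 4.9611
Σ x·lx·mx = 15.3671; T = 15.3671/4.9611 = 3.09752…
r ≈ ln(R0)/T = ln(4.9611)/3.09752… = 0.517068… → 0.5171

0.5171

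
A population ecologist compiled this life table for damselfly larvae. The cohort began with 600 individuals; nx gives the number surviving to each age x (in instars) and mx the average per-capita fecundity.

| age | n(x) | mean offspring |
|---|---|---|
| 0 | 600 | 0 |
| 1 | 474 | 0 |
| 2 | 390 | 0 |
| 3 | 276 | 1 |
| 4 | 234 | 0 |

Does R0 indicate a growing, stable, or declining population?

lx = nx/n0 = nx/600: 1, 0.79, 0.65, 0.46, 0.39
R0 = Σ lx·mx = 0 + 0 + 0 + 0.46 + 0 = 0.46
R0 < 1, so the population is declining.

declining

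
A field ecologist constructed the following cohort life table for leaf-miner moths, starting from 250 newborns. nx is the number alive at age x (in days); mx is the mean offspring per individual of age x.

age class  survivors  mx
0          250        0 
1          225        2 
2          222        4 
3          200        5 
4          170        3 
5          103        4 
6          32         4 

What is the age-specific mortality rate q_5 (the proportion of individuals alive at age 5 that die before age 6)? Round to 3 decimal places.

0.689

lx = nx/n0 = nx/250: 1, 0.9, 0.888, 0.8, 0.68, 0.412, 0.128
q_5 = (l_5 − l_6) / l_5 = (0.412 − 0.128) / 0.412
     = 0.284 / 0.412 = 0.68932… → 0.689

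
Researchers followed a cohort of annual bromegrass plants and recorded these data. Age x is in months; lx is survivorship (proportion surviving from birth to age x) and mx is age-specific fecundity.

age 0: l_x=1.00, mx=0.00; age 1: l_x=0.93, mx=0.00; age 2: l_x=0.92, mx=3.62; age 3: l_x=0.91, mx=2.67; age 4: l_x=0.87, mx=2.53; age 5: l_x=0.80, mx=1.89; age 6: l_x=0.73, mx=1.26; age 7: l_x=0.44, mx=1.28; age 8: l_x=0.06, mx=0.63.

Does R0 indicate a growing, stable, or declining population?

growing

R0 = Σ lx·mx = 0 + 0 + 3.3304 + 2.4297 + 2.2011 + 1.512 + 0.9198 + 0.5632 + 0.0378 = 10.994
R0 > 1, so the population is growing.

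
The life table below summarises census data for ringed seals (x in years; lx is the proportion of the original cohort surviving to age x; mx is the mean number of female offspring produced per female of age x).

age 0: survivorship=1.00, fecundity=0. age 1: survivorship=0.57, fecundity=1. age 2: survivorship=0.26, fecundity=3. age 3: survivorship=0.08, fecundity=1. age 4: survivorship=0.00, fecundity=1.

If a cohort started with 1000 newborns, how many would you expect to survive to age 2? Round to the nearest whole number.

Expected survivors = N0 · l_2 = 1000 × 0.26 = 260 → 260

260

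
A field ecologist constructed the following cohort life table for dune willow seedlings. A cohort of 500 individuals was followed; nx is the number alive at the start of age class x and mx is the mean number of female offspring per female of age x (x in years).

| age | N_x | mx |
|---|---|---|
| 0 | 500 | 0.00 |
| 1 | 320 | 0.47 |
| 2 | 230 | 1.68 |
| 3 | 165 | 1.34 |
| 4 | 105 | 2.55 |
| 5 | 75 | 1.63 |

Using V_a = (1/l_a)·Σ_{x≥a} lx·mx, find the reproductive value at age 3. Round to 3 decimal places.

3.704

lx = nx/n0 = nx/500: 1, 0.64, 0.46, 0.33, 0.21, 0.15
lx·mx for x ≥ 3: 0.4422, 0.5355, 0.2445 → sum = 1.2222
V_3 = 1.2222 / l_3 = 1.2222 / 0.33 = 3.703636… → 3.704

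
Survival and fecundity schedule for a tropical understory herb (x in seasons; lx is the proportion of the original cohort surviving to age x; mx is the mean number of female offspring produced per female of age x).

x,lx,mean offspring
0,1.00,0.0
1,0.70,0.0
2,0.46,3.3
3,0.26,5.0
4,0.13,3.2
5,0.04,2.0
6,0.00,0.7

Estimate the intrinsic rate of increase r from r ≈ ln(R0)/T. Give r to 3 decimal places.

0.441

R0 = Σ lx·mx = 0 + 0 + 1.518 + 1.3 + 0.416 + 0.08 + 0 = 3.314
Σ x·lx·mx = 9; T = 9/3.314 = 2.71575…
r ≈ ln(R0)/T = ln(3.314)/2.71575… = 0.44119… → 0.441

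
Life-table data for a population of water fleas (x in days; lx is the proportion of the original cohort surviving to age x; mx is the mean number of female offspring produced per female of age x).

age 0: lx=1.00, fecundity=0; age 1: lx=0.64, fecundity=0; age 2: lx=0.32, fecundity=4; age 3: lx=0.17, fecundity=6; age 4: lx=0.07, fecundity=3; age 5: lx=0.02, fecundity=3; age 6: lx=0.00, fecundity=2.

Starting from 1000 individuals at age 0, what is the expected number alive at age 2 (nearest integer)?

320

Expected survivors = N0 · l_2 = 1000 × 0.32 = 320 → 320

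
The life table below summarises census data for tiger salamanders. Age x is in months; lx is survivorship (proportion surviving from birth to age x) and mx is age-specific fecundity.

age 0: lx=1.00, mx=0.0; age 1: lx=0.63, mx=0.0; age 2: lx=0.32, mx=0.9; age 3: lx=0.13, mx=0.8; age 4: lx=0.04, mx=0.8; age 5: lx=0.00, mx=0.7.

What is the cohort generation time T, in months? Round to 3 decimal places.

lx·mx: 0, 0, 0.288, 0.104, 0.032, 0 → R0 = 0.424
x·lx·mx: 0, 0, 0.576, 0.312, 0.128, 0 → Σ = 1.016
T = 1.016 / 0.424 = 2.396226… → 2.396

2.396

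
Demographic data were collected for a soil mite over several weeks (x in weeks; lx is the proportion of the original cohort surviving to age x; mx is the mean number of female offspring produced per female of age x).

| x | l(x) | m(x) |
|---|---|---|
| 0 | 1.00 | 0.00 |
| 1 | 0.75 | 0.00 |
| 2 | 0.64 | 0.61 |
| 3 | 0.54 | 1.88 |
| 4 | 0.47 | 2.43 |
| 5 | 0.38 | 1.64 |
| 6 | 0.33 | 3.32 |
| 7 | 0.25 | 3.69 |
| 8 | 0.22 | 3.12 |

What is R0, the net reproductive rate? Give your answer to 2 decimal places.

5.88

lx·mx by age: 0, 0, 0.3904, 1.0152, 1.1421, 0.6232, 1.0956, 0.9225, 0.6864
R0 = Σ lx·mx = 5.8754 → 5.88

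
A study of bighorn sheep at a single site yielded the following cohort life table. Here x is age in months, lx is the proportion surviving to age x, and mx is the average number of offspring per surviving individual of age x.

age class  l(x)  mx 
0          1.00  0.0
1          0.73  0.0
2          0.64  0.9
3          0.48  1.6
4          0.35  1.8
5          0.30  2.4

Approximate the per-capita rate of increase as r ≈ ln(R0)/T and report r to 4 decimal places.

0.2788

R0 = Σ lx·mx = 0 + 0 + 0.576 + 0.768 + 0.63 + 0.72 = 2.694
Σ x·lx·mx = 9.576; T = 9.576/2.694 = 3.55457…
r ≈ ln(R0)/T = ln(2.694)/3.55457… = 0.278804… → 0.2788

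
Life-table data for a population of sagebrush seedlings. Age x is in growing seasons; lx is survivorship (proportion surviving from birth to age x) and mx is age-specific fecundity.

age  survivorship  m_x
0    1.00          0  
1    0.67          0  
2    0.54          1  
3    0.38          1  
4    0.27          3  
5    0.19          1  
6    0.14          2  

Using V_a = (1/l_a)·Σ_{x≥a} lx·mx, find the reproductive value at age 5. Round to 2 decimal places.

2.47

lx·mx for x ≥ 5: 0.19, 0.28 → sum = 0.47
V_5 = 0.47 / l_5 = 0.47 / 0.19 = 2.473684… → 2.47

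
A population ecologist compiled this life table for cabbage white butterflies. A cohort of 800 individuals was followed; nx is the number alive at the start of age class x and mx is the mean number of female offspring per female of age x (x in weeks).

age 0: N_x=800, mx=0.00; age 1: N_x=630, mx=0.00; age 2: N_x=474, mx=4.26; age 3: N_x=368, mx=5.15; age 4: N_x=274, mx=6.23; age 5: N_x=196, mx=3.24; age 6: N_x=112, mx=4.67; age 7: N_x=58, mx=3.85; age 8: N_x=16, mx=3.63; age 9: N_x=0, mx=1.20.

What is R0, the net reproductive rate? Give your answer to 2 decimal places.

8.83

lx = nx/n0 = nx/800: 1, 0.7875, 0.5925, 0.46, 0.3425, 0.245, 0.14, 0.0725, 0.02, 0
lx·mx by age: 0, 0, 2.52405, 2.369, 2.133775, 0.7938, 0.6538, 0.279125, 0.0726, 0
R0 = Σ lx·mx = 8.82615 → 8.83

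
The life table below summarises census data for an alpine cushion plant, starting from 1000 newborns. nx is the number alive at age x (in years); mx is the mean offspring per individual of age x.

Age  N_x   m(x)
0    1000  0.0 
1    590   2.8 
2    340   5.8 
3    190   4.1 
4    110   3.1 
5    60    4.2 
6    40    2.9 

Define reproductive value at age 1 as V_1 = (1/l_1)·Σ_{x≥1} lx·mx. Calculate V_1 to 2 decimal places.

lx = nx/n0 = nx/1000: 1, 0.59, 0.34, 0.19, 0.11, 0.06, 0.04
lx·mx for x ≥ 1: 1.652, 1.972, 0.779, 0.341, 0.252, 0.116 → sum = 5.112
V_1 = 5.112 / l_1 = 5.112 / 0.59 = 8.664407… → 8.66

8.66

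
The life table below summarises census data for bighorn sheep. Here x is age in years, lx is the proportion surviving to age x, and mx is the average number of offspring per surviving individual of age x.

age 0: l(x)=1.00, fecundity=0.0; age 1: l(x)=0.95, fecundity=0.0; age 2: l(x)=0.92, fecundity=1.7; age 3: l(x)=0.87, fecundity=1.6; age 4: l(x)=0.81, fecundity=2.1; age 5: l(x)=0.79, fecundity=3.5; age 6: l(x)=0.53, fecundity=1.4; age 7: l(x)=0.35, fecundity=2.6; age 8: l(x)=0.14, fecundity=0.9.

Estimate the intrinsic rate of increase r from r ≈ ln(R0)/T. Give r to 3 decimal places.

0.513

R0 = Σ lx·mx = 0 + 0 + 1.564 + 1.392 + 1.701 + 2.765 + 0.742 + 0.91 + 0.126 = 9.2
Σ x·lx·mx = 39.763; T = 39.763/9.2 = 4.32207…
r ≈ ln(R0)/T = ln(9.2)/4.32207… = 0.51346… → 0.513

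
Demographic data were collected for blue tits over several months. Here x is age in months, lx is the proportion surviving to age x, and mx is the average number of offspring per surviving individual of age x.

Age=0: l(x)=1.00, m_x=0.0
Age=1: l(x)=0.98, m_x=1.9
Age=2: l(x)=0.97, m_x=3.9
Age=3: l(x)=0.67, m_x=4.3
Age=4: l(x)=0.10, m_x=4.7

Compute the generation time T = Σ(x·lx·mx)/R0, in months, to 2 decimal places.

lx·mx: 0, 1.862, 3.783, 2.881, 0.47 → R0 = 8.996
x·lx·mx: 0, 1.862, 7.566, 8.643, 1.88 → Σ = 19.951
T = 19.951 / 8.996 = 2.217763… → 2.22

2.22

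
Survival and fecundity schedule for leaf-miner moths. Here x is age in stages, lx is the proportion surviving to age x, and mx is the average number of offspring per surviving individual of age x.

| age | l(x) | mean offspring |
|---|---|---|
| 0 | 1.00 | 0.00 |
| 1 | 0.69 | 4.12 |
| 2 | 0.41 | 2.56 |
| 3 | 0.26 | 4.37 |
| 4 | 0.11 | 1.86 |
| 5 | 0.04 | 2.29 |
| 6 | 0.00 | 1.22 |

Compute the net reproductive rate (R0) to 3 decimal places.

5.325

lx·mx by age: 0, 2.8428, 1.0496, 1.1362, 0.2046, 0.0916, 0
R0 = Σ lx·mx = 5.3248 → 5.325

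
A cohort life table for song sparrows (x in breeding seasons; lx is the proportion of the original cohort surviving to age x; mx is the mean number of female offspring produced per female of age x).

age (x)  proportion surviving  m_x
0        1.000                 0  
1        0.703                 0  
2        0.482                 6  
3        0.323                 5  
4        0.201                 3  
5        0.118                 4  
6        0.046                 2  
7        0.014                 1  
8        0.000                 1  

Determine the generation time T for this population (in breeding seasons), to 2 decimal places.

lx·mx: 0, 0, 2.892, 1.615, 0.603, 0.472, 0.092, 0.014, 0 → R0 = 5.688
x·lx·mx: 0, 0, 5.784, 4.845, 2.412, 2.36, 0.552, 0.098, 0 → Σ = 16.051
T = 16.051 / 5.688 = 2.821906… → 2.82

2.82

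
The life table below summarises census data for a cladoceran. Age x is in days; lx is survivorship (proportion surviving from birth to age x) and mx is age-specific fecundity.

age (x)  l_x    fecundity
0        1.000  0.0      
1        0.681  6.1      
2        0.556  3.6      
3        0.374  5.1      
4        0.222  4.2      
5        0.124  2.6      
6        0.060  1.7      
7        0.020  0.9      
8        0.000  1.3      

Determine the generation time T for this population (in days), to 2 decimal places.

lx·mx: 0, 4.1541, 2.0016, 1.9074, 0.9324, 0.3224, 0.102, 0.018, 0 → R0 = 9.4379
x·lx·mx: 0, 4.1541, 4.0032, 5.7222, 3.7296, 1.612, 0.612, 0.126, 0 → Σ = 19.9591
T = 19.9591 / 9.4379 = 2.114782… → 2.11

2.11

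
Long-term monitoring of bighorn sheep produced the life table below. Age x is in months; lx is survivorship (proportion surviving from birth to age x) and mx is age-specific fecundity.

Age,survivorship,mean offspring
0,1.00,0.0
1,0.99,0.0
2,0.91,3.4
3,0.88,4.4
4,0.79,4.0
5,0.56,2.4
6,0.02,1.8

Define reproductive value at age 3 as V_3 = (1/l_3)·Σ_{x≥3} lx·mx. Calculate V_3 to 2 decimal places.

lx·mx for x ≥ 3: 3.872, 3.16, 1.344, 0.036 → sum = 8.412
V_3 = 8.412 / l_3 = 8.412 / 0.88 = 9.559091… → 9.56

9.56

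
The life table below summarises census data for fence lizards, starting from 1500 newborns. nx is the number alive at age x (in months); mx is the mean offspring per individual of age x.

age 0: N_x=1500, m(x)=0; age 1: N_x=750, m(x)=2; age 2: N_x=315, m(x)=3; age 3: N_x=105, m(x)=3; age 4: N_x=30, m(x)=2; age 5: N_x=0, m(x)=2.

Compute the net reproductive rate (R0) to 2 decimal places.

lx = nx/n0 = nx/1500: 1, 0.5, 0.21, 0.07, 0.02, 0
lx·mx by age: 0, 1, 0.63, 0.21, 0.04, 0
R0 = Σ lx·mx = 1.88 → 1.88

1.88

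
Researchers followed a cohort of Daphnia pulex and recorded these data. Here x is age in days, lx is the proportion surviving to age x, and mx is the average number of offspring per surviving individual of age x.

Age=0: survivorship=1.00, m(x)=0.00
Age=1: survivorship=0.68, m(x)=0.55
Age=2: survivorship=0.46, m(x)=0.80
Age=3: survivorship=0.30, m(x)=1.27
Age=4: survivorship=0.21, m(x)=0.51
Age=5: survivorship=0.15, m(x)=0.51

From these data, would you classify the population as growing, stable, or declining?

R0 = Σ lx·mx = 0 + 0.374 + 0.368 + 0.381 + 0.1071 + 0.0765 = 1.3066
R0 > 1, so the population is growing.

growing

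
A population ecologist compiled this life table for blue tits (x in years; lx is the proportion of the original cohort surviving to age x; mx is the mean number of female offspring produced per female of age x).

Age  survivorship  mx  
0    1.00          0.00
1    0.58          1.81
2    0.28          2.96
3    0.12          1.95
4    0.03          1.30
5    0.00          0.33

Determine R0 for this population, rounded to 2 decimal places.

lx·mx by age: 0, 1.0498, 0.8288, 0.234, 0.039, 0
R0 = Σ lx·mx = 2.1516 → 2.15

2.15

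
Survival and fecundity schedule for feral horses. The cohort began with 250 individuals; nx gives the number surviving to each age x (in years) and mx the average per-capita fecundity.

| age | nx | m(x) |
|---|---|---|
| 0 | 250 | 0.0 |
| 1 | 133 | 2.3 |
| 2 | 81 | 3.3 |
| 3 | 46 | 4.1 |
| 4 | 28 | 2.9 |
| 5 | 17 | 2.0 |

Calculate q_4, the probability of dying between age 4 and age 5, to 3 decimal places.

lx = nx/n0 = nx/250: 1, 0.532, 0.324, 0.184, 0.112, 0.068
q_4 = (l_4 − l_5) / l_4 = (0.112 − 0.068) / 0.112
     = 0.044 / 0.112 = 0.392857… → 0.393

0.393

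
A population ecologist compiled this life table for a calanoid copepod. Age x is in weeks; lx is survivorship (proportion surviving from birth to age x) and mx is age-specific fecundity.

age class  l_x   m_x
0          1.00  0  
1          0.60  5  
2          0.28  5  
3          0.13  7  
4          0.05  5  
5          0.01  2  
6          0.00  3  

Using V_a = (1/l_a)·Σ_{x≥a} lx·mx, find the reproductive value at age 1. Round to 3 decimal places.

9.300

lx·mx for x ≥ 1: 3, 1.4, 0.91, 0.25, 0.02, 0 → sum = 5.58
V_1 = 5.58 / l_1 = 5.58 / 0.6 = 9.3 → 9.300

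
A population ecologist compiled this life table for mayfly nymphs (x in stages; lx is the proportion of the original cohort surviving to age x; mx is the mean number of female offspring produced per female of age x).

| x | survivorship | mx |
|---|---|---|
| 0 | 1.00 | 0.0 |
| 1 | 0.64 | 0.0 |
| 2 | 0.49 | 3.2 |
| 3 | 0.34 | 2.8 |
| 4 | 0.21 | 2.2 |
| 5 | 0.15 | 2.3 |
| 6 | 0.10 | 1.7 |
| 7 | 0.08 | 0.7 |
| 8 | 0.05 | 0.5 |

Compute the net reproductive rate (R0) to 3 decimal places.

lx·mx by age: 0, 0, 1.568, 0.952, 0.462, 0.345, 0.17, 0.056, 0.025
R0 = Σ lx·mx = 3.578 → 3.578

3.578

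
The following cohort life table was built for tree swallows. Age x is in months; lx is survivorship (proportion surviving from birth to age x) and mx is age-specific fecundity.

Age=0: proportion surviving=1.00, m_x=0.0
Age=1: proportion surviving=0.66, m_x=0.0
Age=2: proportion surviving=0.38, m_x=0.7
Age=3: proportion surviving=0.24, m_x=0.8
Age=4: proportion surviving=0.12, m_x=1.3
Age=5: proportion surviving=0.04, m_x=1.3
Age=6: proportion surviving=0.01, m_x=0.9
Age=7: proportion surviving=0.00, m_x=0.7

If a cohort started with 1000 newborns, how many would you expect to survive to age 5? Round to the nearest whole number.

Expected survivors = N0 · l_5 = 1000 × 0.04 = 40 → 40

40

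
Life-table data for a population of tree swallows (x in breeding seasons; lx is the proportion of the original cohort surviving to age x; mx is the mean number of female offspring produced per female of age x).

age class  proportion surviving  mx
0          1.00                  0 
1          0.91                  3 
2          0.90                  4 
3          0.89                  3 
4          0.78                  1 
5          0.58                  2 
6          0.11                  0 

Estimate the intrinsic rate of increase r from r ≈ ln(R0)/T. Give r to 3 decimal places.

0.974

R0 = Σ lx·mx = 0 + 2.73 + 3.6 + 2.67 + 0.78 + 1.16 + 0 = 10.94
Σ x·lx·mx = 26.86; T = 26.86/10.94 = 2.45521…
r ≈ ln(R0)/T = ln(10.94)/2.45521… = 0.97443… → 0.974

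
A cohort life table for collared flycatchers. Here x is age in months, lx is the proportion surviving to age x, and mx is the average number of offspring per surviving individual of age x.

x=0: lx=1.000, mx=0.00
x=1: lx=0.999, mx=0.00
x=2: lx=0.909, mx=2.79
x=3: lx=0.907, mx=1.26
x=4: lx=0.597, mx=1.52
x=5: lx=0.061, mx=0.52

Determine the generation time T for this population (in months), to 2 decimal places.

lx·mx: 0, 0, 2.53611, 1.14282, 0.90744, 0.03172 → R0 = 4.61809
x·lx·mx: 0, 0, 5.07222, 3.42846, 3.62976, 0.1586 → Σ = 12.28904
T = 12.28904 / 4.61809 = 2.661066… → 2.66

2.66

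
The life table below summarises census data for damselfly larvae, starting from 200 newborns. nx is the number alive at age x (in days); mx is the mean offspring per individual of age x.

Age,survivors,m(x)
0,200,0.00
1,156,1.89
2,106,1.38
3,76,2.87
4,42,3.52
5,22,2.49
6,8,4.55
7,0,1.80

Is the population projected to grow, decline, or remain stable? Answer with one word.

lx = nx/n0 = nx/200: 1, 0.78, 0.53, 0.38, 0.21, 0.11, 0.04, 0
R0 = Σ lx·mx = 0 + 1.4742 + 0.7314 + 1.0906 + 0.7392 + 0.2739 + 0.182 + 0 = 4.4913
R0 > 1, so the population is growing.

growing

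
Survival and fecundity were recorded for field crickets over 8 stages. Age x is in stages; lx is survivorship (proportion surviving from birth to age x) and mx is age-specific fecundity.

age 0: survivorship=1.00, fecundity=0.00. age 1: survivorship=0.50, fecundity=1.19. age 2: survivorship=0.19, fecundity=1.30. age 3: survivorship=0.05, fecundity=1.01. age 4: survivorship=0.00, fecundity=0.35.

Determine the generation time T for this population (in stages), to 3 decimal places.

lx·mx: 0, 0.595, 0.247, 0.0505, 0 → R0 = 0.8925
x·lx·mx: 0, 0.595, 0.494, 0.1515, 0 → Σ = 1.2405
T = 1.2405 / 0.8925 = 1.389916… → 1.390

1.390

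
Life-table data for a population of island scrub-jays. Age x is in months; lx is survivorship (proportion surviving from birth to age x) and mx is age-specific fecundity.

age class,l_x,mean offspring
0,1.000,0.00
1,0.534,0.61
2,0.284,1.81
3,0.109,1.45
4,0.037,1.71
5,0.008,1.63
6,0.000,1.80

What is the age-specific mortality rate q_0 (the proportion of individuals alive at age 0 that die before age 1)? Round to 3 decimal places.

q_0 = (l_0 − l_1) / l_0 = (1 − 0.534) / 1
     = 0.466 / 1 = 0.466 → 0.466

0.466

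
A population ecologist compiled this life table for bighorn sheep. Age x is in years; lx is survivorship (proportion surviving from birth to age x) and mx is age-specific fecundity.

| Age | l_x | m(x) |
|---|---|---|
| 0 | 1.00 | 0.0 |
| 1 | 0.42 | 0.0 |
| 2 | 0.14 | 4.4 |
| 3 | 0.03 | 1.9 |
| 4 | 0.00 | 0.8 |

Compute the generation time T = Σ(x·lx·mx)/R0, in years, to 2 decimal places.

lx·mx: 0, 0, 0.616, 0.057, 0 → R0 = 0.673
x·lx·mx: 0, 0, 1.232, 0.171, 0 → Σ = 1.403
T = 1.403 / 0.673 = 2.084695… → 2.08

2.08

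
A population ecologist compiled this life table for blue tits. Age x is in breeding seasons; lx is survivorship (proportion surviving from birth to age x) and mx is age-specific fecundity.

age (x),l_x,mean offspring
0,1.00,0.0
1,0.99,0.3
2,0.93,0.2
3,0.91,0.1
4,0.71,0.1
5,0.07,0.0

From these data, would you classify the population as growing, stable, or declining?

R0 = Σ lx·mx = 0 + 0.297 + 0.186 + 0.091 + 0.071 + 0 = 0.645
R0 < 1, so the population is declining.

declining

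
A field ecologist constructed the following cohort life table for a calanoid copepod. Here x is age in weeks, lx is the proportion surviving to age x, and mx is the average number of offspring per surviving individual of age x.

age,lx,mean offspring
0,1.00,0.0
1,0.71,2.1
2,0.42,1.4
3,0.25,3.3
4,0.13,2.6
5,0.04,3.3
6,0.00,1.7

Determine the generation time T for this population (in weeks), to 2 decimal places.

lx·mx: 0, 1.491, 0.588, 0.825, 0.338, 0.132, 0 → R0 = 3.374
x·lx·mx: 0, 1.491, 1.176, 2.475, 1.352, 0.66, 0 → Σ = 7.154
T = 7.154 / 3.374 = 2.120332… → 2.12

2.12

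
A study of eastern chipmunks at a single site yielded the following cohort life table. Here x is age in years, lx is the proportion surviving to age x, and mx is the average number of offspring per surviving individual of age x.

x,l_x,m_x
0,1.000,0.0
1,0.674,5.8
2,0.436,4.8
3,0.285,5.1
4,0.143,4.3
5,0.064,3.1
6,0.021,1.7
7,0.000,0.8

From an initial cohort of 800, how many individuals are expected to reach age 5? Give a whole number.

51

Expected survivors = N0 · l_5 = 800 × 0.064 = 51.2 → 51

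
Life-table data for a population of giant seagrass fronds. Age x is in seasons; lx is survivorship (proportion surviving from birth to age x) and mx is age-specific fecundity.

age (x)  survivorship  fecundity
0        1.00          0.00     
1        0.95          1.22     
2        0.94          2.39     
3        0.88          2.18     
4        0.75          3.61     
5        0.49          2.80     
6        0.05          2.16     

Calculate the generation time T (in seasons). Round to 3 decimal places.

3.127

lx·mx: 0, 1.159, 2.2466, 1.9184, 2.7075, 1.372, 0.108 → R0 = 9.5115
x·lx·mx: 0, 1.159, 4.4932, 5.7552, 10.83, 6.86, 0.648 → Σ = 29.7454
T = 29.7454 / 9.5115 = 3.127309… → 3.127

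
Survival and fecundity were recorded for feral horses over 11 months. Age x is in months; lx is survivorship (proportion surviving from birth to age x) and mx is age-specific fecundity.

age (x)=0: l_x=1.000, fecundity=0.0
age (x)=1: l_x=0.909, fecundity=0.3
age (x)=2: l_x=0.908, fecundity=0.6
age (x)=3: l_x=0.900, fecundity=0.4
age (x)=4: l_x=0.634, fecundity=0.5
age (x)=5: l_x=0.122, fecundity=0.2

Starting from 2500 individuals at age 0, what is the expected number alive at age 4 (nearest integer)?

1585

Expected survivors = N0 · l_4 = 2500 × 0.634 = 1585 → 1585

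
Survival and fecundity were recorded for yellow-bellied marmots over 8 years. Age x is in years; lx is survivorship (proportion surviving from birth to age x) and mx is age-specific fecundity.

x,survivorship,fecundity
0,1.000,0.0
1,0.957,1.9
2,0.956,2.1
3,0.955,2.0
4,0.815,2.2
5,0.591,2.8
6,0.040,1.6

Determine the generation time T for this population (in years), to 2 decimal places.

2.96

lx·mx: 0, 1.8183, 2.0076, 1.91, 1.793, 1.6548, 0.064 → R0 = 9.2477
x·lx·mx: 0, 1.8183, 4.0152, 5.73, 7.172, 8.274, 0.384 → Σ = 27.3935
T = 27.3935 / 9.2477 = 2.962196… → 2.96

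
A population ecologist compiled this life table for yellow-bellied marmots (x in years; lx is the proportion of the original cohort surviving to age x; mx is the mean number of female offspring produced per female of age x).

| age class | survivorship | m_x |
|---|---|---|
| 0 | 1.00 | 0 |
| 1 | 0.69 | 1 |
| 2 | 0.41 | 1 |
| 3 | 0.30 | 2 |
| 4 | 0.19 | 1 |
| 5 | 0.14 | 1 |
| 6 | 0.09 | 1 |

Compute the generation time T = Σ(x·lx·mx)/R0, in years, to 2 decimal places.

2.50

lx·mx: 0, 0.69, 0.41, 0.6, 0.19, 0.14, 0.09 → R0 = 2.12
x·lx·mx: 0, 0.69, 0.82, 1.8, 0.76, 0.7, 0.54 → Σ = 5.31
T = 5.31 / 2.12 = 2.504717… → 2.50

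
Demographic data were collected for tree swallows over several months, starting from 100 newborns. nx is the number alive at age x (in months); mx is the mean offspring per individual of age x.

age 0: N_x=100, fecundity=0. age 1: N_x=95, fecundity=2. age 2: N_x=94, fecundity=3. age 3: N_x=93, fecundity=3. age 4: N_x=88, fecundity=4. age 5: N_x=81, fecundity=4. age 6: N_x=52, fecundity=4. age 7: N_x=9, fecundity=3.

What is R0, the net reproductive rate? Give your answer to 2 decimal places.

lx = nx/n0 = nx/100: 1, 0.95, 0.94, 0.93, 0.88, 0.81, 0.52, 0.09
lx·mx by age: 0, 1.9, 2.82, 2.79, 3.52, 3.24, 2.08, 0.27
R0 = Σ lx·mx = 16.62 → 16.62

16.62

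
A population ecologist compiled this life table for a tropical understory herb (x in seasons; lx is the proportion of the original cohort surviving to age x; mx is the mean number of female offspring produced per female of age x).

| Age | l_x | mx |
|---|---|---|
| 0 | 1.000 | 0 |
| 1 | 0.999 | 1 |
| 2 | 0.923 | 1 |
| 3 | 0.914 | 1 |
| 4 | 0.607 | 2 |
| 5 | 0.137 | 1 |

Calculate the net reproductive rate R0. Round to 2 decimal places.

lx·mx by age: 0, 0.999, 0.923, 0.914, 1.214, 0.137
R0 = Σ lx·mx = 4.187 → 4.19

4.19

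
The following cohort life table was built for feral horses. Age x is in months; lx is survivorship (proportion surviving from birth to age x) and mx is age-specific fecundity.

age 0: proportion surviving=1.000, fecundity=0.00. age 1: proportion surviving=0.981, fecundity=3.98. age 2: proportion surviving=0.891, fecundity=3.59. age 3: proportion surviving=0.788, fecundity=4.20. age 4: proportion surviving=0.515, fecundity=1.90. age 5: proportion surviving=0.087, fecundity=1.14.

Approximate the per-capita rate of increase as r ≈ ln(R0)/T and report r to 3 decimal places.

1.139

R0 = Σ lx·mx = 0 + 3.90438 + 3.19869 + 3.3096 + 0.9785 + 0.09918 = 11.49035
Σ x·lx·mx = 24.64046; T = 24.64046/11.49035 = 2.14445…
r ≈ ln(R0)/T = ln(11.49035)/2.14445… = 1.13852… → 1.139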